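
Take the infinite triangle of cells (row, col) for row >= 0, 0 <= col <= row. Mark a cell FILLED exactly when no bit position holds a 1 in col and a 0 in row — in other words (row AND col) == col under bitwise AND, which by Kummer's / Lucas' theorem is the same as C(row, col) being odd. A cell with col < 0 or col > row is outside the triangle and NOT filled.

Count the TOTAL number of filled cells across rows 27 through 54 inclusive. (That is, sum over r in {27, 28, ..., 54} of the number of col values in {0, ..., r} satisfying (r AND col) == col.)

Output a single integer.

Answer: 326

Derivation:
r27=11011 pc4: +16 =16
r28=11100 pc3: +8 =24
r29=11101 pc4: +16 =40
r30=11110 pc4: +16 =56
r31=11111 pc5: +32 =88
r32=100000 pc1: +2 =90
r33=100001 pc2: +4 =94
r34=100010 pc2: +4 =98
r35=100011 pc3: +8 =106
r36=100100 pc2: +4 =110
r37=100101 pc3: +8 =118
r38=100110 pc3: +8 =126
r39=100111 pc4: +16 =142
r40=101000 pc2: +4 =146
r41=101001 pc3: +8 =154
r42=101010 pc3: +8 =162
r43=101011 pc4: +16 =178
r44=101100 pc3: +8 =186
r45=101101 pc4: +16 =202
r46=101110 pc4: +16 =218
r47=101111 pc5: +32 =250
r48=110000 pc2: +4 =254
r49=110001 pc3: +8 =262
r50=110010 pc3: +8 =270
r51=110011 pc4: +16 =286
r52=110100 pc3: +8 =294
r53=110101 pc4: +16 =310
r54=110110 pc4: +16 =326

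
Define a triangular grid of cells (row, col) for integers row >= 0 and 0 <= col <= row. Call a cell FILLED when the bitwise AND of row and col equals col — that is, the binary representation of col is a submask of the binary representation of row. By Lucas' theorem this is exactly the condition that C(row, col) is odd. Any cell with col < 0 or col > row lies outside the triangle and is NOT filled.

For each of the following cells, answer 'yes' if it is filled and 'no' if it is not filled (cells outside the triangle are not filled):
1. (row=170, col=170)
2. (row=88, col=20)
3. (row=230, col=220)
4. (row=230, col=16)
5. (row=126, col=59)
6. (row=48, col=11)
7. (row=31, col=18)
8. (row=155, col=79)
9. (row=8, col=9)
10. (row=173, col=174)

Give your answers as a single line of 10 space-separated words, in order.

(170,170): row=0b10101010, col=0b10101010, row AND col = 0b10101010 = 170; 170 == 170 -> filled
(88,20): row=0b1011000, col=0b10100, row AND col = 0b10000 = 16; 16 != 20 -> empty
(230,220): row=0b11100110, col=0b11011100, row AND col = 0b11000100 = 196; 196 != 220 -> empty
(230,16): row=0b11100110, col=0b10000, row AND col = 0b0 = 0; 0 != 16 -> empty
(126,59): row=0b1111110, col=0b111011, row AND col = 0b111010 = 58; 58 != 59 -> empty
(48,11): row=0b110000, col=0b1011, row AND col = 0b0 = 0; 0 != 11 -> empty
(31,18): row=0b11111, col=0b10010, row AND col = 0b10010 = 18; 18 == 18 -> filled
(155,79): row=0b10011011, col=0b1001111, row AND col = 0b1011 = 11; 11 != 79 -> empty
(8,9): col outside [0, 8] -> not filled
(173,174): col outside [0, 173] -> not filled

Answer: yes no no no no no yes no no no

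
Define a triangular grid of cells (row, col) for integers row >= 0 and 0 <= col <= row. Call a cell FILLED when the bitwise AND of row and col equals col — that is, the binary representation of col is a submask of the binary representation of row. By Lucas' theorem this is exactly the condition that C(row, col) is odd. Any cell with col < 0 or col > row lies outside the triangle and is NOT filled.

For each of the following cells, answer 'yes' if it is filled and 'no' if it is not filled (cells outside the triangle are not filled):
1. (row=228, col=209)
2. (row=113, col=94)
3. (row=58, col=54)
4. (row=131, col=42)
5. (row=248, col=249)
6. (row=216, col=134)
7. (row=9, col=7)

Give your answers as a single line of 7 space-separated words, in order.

(228,209): row=0b11100100, col=0b11010001, row AND col = 0b11000000 = 192; 192 != 209 -> empty
(113,94): row=0b1110001, col=0b1011110, row AND col = 0b1010000 = 80; 80 != 94 -> empty
(58,54): row=0b111010, col=0b110110, row AND col = 0b110010 = 50; 50 != 54 -> empty
(131,42): row=0b10000011, col=0b101010, row AND col = 0b10 = 2; 2 != 42 -> empty
(248,249): col outside [0, 248] -> not filled
(216,134): row=0b11011000, col=0b10000110, row AND col = 0b10000000 = 128; 128 != 134 -> empty
(9,7): row=0b1001, col=0b111, row AND col = 0b1 = 1; 1 != 7 -> empty

Answer: no no no no no no no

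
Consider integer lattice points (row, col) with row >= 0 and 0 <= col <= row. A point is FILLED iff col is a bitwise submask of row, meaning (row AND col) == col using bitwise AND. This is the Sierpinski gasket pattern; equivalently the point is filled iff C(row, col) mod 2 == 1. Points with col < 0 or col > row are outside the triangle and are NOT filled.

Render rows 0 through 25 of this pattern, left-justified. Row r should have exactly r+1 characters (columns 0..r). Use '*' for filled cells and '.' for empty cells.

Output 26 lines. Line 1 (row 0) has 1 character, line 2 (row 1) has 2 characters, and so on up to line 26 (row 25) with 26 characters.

Answer: *
**
*.*
****
*...*
**..**
*.*.*.*
********
*.......*
**......**
*.*.....*.*
****....****
*...*...*...*
**..**..**..**
*.*.*.*.*.*.*.*
****************
*...............*
**..............**
*.*.............*.*
****............****
*...*...........*...*
**..**..........**..**
*.*.*.*.........*.*.*.*
********........********
*.......*.......*.......*
**......**......**......**

Derivation:
r0=0: *
r1=1: **
r2=10: *.*
r3=11: ****
r4=100: *...*
r5=101: **..**
r6=110: *.*.*.*
r7=111: ********
r8=1000: *.......*
r9=1001: **......**
r10=1010: *.*.....*.*
r11=1011: ****....****
r12=1100: *...*...*...*
r13=1101: **..**..**..**
r14=1110: *.*.*.*.*.*.*.*
r15=1111: ****************
r16=10000: *...............*
r17=10001: **..............**
r18=10010: *.*.............*.*
r19=10011: ****............****
r20=10100: *...*...........*...*
r21=10101: **..**..........**..**
r22=10110: *.*.*.*.........*.*.*.*
r23=10111: ********........********
r24=11000: *.......*.......*.......*
r25=11001: **......**......**......**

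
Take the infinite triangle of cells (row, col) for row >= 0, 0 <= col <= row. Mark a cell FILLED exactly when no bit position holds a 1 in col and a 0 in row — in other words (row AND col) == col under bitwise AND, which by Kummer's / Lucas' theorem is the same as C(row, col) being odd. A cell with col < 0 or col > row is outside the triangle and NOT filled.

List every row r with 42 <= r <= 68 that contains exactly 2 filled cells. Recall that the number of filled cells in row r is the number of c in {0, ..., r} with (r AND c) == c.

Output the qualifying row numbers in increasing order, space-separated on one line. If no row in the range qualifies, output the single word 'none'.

Answer: 64

Derivation:
Row r has 2^popcount(r) filled cells, so we need popcount(r) = log2(2) = 1.
Scan r = 42..68 and keep those with exactly 1 one-bits:
r=42=101010 popcount=3 -> skip
r=43=101011 popcount=4 -> skip
r=44=101100 popcount=3 -> skip
r=45=101101 popcount=4 -> skip
r=46=101110 popcount=4 -> skip
r=47=101111 popcount=5 -> skip
r=48=110000 popcount=2 -> skip
r=49=110001 popcount=3 -> skip
r=50=110010 popcount=3 -> skip
r=51=110011 popcount=4 -> skip
r=52=110100 popcount=3 -> skip
r=53=110101 popcount=4 -> skip
r=54=110110 popcount=4 -> skip
r=55=110111 popcount=5 -> skip
r=56=111000 popcount=3 -> skip
r=57=111001 popcount=4 -> skip
r=58=111010 popcount=4 -> skip
r=59=111011 popcount=5 -> skip
r=60=111100 popcount=4 -> skip
r=61=111101 popcount=5 -> skip
r=62=111110 popcount=5 -> skip
r=63=111111 popcount=6 -> skip
r=64=1000000 popcount=1 -> KEEP
r=65=1000001 popcount=2 -> skip
r=66=1000010 popcount=2 -> skip
r=67=1000011 popcount=3 -> skip
r=68=1000100 popcount=2 -> skip
Kept rows: 64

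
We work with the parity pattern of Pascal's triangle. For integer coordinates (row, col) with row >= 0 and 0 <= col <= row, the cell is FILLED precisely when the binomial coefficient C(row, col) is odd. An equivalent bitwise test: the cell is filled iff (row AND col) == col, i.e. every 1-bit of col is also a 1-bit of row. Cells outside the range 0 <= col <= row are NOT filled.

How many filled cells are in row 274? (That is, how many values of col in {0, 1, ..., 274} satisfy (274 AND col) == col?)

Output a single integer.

Answer: 8

Derivation:
274 in binary = 100010010
popcount(274) = number of 1-bits in 100010010 = 3
A col c satisfies (274 AND c) == c iff every set bit of c is also set in 274; each of the 3 set bits of 274 can independently be on or off in c.
count = 2^3 = 8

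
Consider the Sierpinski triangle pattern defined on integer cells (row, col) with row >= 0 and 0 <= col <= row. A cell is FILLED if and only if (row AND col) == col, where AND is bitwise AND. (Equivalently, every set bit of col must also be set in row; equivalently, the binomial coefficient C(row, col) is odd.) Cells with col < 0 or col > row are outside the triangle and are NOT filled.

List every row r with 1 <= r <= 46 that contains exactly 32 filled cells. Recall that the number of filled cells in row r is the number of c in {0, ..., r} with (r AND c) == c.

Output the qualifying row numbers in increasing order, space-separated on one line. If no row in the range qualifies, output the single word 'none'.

Answer: 31

Derivation:
Row r has 2^popcount(r) filled cells, so we need popcount(r) = log2(32) = 5.
Scan r = 1..46 and keep those with exactly 5 one-bits:
r=1=1 popcount=1 -> skip
r=2=10 popcount=1 -> skip
r=3=11 popcount=2 -> skip
r=4=100 popcount=1 -> skip
r=5=101 popcount=2 -> skip
r=6=110 popcount=2 -> skip
r=7=111 popcount=3 -> skip
r=8=1000 popcount=1 -> skip
r=9=1001 popcount=2 -> skip
r=10=1010 popcount=2 -> skip
r=11=1011 popcount=3 -> skip
r=12=1100 popcount=2 -> skip
r=13=1101 popcount=3 -> skip
r=14=1110 popcount=3 -> skip
r=15=1111 popcount=4 -> skip
r=16=10000 popcount=1 -> skip
r=17=10001 popcount=2 -> skip
r=18=10010 popcount=2 -> skip
r=19=10011 popcount=3 -> skip
r=20=10100 popcount=2 -> skip
r=21=10101 popcount=3 -> skip
r=22=10110 popcount=3 -> skip
r=23=10111 popcount=4 -> skip
r=24=11000 popcount=2 -> skip
r=25=11001 popcount=3 -> skip
r=26=11010 popcount=3 -> skip
r=27=11011 popcount=4 -> skip
r=28=11100 popcount=3 -> skip
r=29=11101 popcount=4 -> skip
r=30=11110 popcount=4 -> skip
r=31=11111 popcount=5 -> KEEP
r=32=100000 popcount=1 -> skip
r=33=100001 popcount=2 -> skip
r=34=100010 popcount=2 -> skip
r=35=100011 popcount=3 -> skip
r=36=100100 popcount=2 -> skip
r=37=100101 popcount=3 -> skip
r=38=100110 popcount=3 -> skip
r=39=100111 popcount=4 -> skip
r=40=101000 popcount=2 -> skip
r=41=101001 popcount=3 -> skip
r=42=101010 popcount=3 -> skip
r=43=101011 popcount=4 -> skip
r=44=101100 popcount=3 -> skip
r=45=101101 popcount=4 -> skip
r=46=101110 popcount=4 -> skip
Kept rows: 31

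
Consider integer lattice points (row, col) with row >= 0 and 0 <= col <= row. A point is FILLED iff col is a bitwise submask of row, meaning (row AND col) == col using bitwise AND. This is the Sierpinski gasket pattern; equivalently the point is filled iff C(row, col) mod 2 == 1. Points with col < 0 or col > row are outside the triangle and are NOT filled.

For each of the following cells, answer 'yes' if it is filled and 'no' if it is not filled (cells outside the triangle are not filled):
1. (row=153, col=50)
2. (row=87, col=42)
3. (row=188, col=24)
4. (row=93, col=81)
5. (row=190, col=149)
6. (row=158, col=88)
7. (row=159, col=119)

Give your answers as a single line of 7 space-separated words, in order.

(153,50): row=0b10011001, col=0b110010, row AND col = 0b10000 = 16; 16 != 50 -> empty
(87,42): row=0b1010111, col=0b101010, row AND col = 0b10 = 2; 2 != 42 -> empty
(188,24): row=0b10111100, col=0b11000, row AND col = 0b11000 = 24; 24 == 24 -> filled
(93,81): row=0b1011101, col=0b1010001, row AND col = 0b1010001 = 81; 81 == 81 -> filled
(190,149): row=0b10111110, col=0b10010101, row AND col = 0b10010100 = 148; 148 != 149 -> empty
(158,88): row=0b10011110, col=0b1011000, row AND col = 0b11000 = 24; 24 != 88 -> empty
(159,119): row=0b10011111, col=0b1110111, row AND col = 0b10111 = 23; 23 != 119 -> empty

Answer: no no yes yes no no no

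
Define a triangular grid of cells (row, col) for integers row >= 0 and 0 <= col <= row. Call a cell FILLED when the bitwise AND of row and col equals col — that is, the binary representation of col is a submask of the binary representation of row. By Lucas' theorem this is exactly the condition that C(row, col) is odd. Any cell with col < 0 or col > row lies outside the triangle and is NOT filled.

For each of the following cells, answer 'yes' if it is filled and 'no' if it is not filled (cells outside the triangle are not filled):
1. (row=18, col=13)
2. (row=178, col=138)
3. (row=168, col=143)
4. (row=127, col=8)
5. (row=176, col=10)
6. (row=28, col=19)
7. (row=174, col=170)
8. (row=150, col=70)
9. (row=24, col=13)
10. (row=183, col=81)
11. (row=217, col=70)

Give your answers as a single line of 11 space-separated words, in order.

Answer: no no no yes no no yes no no no no

Derivation:
(18,13): row=0b10010, col=0b1101, row AND col = 0b0 = 0; 0 != 13 -> empty
(178,138): row=0b10110010, col=0b10001010, row AND col = 0b10000010 = 130; 130 != 138 -> empty
(168,143): row=0b10101000, col=0b10001111, row AND col = 0b10001000 = 136; 136 != 143 -> empty
(127,8): row=0b1111111, col=0b1000, row AND col = 0b1000 = 8; 8 == 8 -> filled
(176,10): row=0b10110000, col=0b1010, row AND col = 0b0 = 0; 0 != 10 -> empty
(28,19): row=0b11100, col=0b10011, row AND col = 0b10000 = 16; 16 != 19 -> empty
(174,170): row=0b10101110, col=0b10101010, row AND col = 0b10101010 = 170; 170 == 170 -> filled
(150,70): row=0b10010110, col=0b1000110, row AND col = 0b110 = 6; 6 != 70 -> empty
(24,13): row=0b11000, col=0b1101, row AND col = 0b1000 = 8; 8 != 13 -> empty
(183,81): row=0b10110111, col=0b1010001, row AND col = 0b10001 = 17; 17 != 81 -> empty
(217,70): row=0b11011001, col=0b1000110, row AND col = 0b1000000 = 64; 64 != 70 -> empty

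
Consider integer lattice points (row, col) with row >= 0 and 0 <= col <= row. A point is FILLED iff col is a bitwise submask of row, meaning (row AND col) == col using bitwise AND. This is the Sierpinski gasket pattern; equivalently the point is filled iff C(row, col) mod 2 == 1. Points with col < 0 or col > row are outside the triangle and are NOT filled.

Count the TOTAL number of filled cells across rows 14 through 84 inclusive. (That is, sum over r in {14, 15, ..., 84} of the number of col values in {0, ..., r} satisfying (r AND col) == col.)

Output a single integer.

r14=1110 pc3: +8 =8
r15=1111 pc4: +16 =24
r16=10000 pc1: +2 =26
r17=10001 pc2: +4 =30
r18=10010 pc2: +4 =34
r19=10011 pc3: +8 =42
r20=10100 pc2: +4 =46
r21=10101 pc3: +8 =54
r22=10110 pc3: +8 =62
r23=10111 pc4: +16 =78
r24=11000 pc2: +4 =82
r25=11001 pc3: +8 =90
r26=11010 pc3: +8 =98
r27=11011 pc4: +16 =114
r28=11100 pc3: +8 =122
r29=11101 pc4: +16 =138
r30=11110 pc4: +16 =154
r31=11111 pc5: +32 =186
r32=100000 pc1: +2 =188
r33=100001 pc2: +4 =192
r34=100010 pc2: +4 =196
r35=100011 pc3: +8 =204
r36=100100 pc2: +4 =208
r37=100101 pc3: +8 =216
r38=100110 pc3: +8 =224
r39=100111 pc4: +16 =240
r40=101000 pc2: +4 =244
r41=101001 pc3: +8 =252
r42=101010 pc3: +8 =260
r43=101011 pc4: +16 =276
r44=101100 pc3: +8 =284
r45=101101 pc4: +16 =300
r46=101110 pc4: +16 =316
r47=101111 pc5: +32 =348
r48=110000 pc2: +4 =352
r49=110001 pc3: +8 =360
r50=110010 pc3: +8 =368
r51=110011 pc4: +16 =384
r52=110100 pc3: +8 =392
r53=110101 pc4: +16 =408
r54=110110 pc4: +16 =424
r55=110111 pc5: +32 =456
r56=111000 pc3: +8 =464
r57=111001 pc4: +16 =480
r58=111010 pc4: +16 =496
r59=111011 pc5: +32 =528
r60=111100 pc4: +16 =544
r61=111101 pc5: +32 =576
r62=111110 pc5: +32 =608
r63=111111 pc6: +64 =672
r64=1000000 pc1: +2 =674
r65=1000001 pc2: +4 =678
r66=1000010 pc2: +4 =682
r67=1000011 pc3: +8 =690
r68=1000100 pc2: +4 =694
r69=1000101 pc3: +8 =702
r70=1000110 pc3: +8 =710
r71=1000111 pc4: +16 =726
r72=1001000 pc2: +4 =730
r73=1001001 pc3: +8 =738
r74=1001010 pc3: +8 =746
r75=1001011 pc4: +16 =762
r76=1001100 pc3: +8 =770
r77=1001101 pc4: +16 =786
r78=1001110 pc4: +16 =802
r79=1001111 pc5: +32 =834
r80=1010000 pc2: +4 =838
r81=1010001 pc3: +8 =846
r82=1010010 pc3: +8 =854
r83=1010011 pc4: +16 =870
r84=1010100 pc3: +8 =878

Answer: 878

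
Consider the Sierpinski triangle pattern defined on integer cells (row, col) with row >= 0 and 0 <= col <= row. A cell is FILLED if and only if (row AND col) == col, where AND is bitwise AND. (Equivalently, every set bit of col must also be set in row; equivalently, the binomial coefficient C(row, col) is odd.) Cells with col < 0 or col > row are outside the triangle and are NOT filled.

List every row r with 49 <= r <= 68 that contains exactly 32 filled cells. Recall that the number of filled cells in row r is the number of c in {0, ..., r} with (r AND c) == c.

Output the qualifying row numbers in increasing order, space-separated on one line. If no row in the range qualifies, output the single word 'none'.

Answer: 55 59 61 62

Derivation:
Row r has 2^popcount(r) filled cells, so we need popcount(r) = log2(32) = 5.
Scan r = 49..68 and keep those with exactly 5 one-bits:
r=49=110001 popcount=3 -> skip
r=50=110010 popcount=3 -> skip
r=51=110011 popcount=4 -> skip
r=52=110100 popcount=3 -> skip
r=53=110101 popcount=4 -> skip
r=54=110110 popcount=4 -> skip
r=55=110111 popcount=5 -> KEEP
r=56=111000 popcount=3 -> skip
r=57=111001 popcount=4 -> skip
r=58=111010 popcount=4 -> skip
r=59=111011 popcount=5 -> KEEP
r=60=111100 popcount=4 -> skip
r=61=111101 popcount=5 -> KEEP
r=62=111110 popcount=5 -> KEEP
r=63=111111 popcount=6 -> skip
r=64=1000000 popcount=1 -> skip
r=65=1000001 popcount=2 -> skip
r=66=1000010 popcount=2 -> skip
r=67=1000011 popcount=3 -> skip
r=68=1000100 popcount=2 -> skip
Kept rows: 55 59 61 62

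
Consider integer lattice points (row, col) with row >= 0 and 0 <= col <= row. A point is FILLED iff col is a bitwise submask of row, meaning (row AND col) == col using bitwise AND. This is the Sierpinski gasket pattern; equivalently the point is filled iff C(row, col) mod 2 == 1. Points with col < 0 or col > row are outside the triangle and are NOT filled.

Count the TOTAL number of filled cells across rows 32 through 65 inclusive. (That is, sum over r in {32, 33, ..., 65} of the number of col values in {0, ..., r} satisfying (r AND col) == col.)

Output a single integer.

r32=100000 pc1: +2 =2
r33=100001 pc2: +4 =6
r34=100010 pc2: +4 =10
r35=100011 pc3: +8 =18
r36=100100 pc2: +4 =22
r37=100101 pc3: +8 =30
r38=100110 pc3: +8 =38
r39=100111 pc4: +16 =54
r40=101000 pc2: +4 =58
r41=101001 pc3: +8 =66
r42=101010 pc3: +8 =74
r43=101011 pc4: +16 =90
r44=101100 pc3: +8 =98
r45=101101 pc4: +16 =114
r46=101110 pc4: +16 =130
r47=101111 pc5: +32 =162
r48=110000 pc2: +4 =166
r49=110001 pc3: +8 =174
r50=110010 pc3: +8 =182
r51=110011 pc4: +16 =198
r52=110100 pc3: +8 =206
r53=110101 pc4: +16 =222
r54=110110 pc4: +16 =238
r55=110111 pc5: +32 =270
r56=111000 pc3: +8 =278
r57=111001 pc4: +16 =294
r58=111010 pc4: +16 =310
r59=111011 pc5: +32 =342
r60=111100 pc4: +16 =358
r61=111101 pc5: +32 =390
r62=111110 pc5: +32 =422
r63=111111 pc6: +64 =486
r64=1000000 pc1: +2 =488
r65=1000001 pc2: +4 =492

Answer: 492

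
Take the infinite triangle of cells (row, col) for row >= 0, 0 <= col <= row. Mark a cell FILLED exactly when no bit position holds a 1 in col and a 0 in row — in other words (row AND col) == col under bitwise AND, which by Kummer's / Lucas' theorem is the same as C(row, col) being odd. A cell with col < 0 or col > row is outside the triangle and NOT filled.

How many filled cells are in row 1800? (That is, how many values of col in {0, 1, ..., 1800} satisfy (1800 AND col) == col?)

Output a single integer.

Answer: 16

Derivation:
1800 in binary = 11100001000
popcount(1800) = number of 1-bits in 11100001000 = 4
A col c satisfies (1800 AND c) == c iff every set bit of c is also set in 1800; each of the 4 set bits of 1800 can independently be on or off in c.
count = 2^4 = 16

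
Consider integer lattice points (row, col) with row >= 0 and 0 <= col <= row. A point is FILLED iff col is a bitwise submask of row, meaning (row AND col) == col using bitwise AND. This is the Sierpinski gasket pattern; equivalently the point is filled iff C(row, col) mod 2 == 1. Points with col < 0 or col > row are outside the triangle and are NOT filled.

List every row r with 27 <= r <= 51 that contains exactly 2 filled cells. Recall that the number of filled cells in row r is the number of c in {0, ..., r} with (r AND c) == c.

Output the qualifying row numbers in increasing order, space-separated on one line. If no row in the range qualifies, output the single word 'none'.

Row r has 2^popcount(r) filled cells, so we need popcount(r) = log2(2) = 1.
Scan r = 27..51 and keep those with exactly 1 one-bits:
r=27=11011 popcount=4 -> skip
r=28=11100 popcount=3 -> skip
r=29=11101 popcount=4 -> skip
r=30=11110 popcount=4 -> skip
r=31=11111 popcount=5 -> skip
r=32=100000 popcount=1 -> KEEP
r=33=100001 popcount=2 -> skip
r=34=100010 popcount=2 -> skip
r=35=100011 popcount=3 -> skip
r=36=100100 popcount=2 -> skip
r=37=100101 popcount=3 -> skip
r=38=100110 popcount=3 -> skip
r=39=100111 popcount=4 -> skip
r=40=101000 popcount=2 -> skip
r=41=101001 popcount=3 -> skip
r=42=101010 popcount=3 -> skip
r=43=101011 popcount=4 -> skip
r=44=101100 popcount=3 -> skip
r=45=101101 popcount=4 -> skip
r=46=101110 popcount=4 -> skip
r=47=101111 popcount=5 -> skip
r=48=110000 popcount=2 -> skip
r=49=110001 popcount=3 -> skip
r=50=110010 popcount=3 -> skip
r=51=110011 popcount=4 -> skip
Kept rows: 32

Answer: 32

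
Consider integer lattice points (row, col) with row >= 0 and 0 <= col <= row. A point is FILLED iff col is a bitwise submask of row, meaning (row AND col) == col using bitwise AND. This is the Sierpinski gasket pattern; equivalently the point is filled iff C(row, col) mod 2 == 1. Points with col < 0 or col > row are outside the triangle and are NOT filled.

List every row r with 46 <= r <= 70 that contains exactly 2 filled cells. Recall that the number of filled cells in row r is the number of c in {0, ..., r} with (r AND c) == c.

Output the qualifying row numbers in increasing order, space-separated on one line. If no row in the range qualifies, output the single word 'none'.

Row r has 2^popcount(r) filled cells, so we need popcount(r) = log2(2) = 1.
Scan r = 46..70 and keep those with exactly 1 one-bits:
r=46=101110 popcount=4 -> skip
r=47=101111 popcount=5 -> skip
r=48=110000 popcount=2 -> skip
r=49=110001 popcount=3 -> skip
r=50=110010 popcount=3 -> skip
r=51=110011 popcount=4 -> skip
r=52=110100 popcount=3 -> skip
r=53=110101 popcount=4 -> skip
r=54=110110 popcount=4 -> skip
r=55=110111 popcount=5 -> skip
r=56=111000 popcount=3 -> skip
r=57=111001 popcount=4 -> skip
r=58=111010 popcount=4 -> skip
r=59=111011 popcount=5 -> skip
r=60=111100 popcount=4 -> skip
r=61=111101 popcount=5 -> skip
r=62=111110 popcount=5 -> skip
r=63=111111 popcount=6 -> skip
r=64=1000000 popcount=1 -> KEEP
r=65=1000001 popcount=2 -> skip
r=66=1000010 popcount=2 -> skip
r=67=1000011 popcount=3 -> skip
r=68=1000100 popcount=2 -> skip
r=69=1000101 popcount=3 -> skip
r=70=1000110 popcount=3 -> skip
Kept rows: 64

Answer: 64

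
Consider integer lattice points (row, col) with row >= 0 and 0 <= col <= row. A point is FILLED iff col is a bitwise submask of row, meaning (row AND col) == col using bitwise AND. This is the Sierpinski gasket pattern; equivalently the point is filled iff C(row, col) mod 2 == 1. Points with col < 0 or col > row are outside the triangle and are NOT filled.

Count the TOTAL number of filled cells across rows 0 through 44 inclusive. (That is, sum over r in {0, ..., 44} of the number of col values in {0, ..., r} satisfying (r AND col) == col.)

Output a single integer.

r0=0 pc0: +1 =1
r1=1 pc1: +2 =3
r2=10 pc1: +2 =5
r3=11 pc2: +4 =9
r4=100 pc1: +2 =11
r5=101 pc2: +4 =15
r6=110 pc2: +4 =19
r7=111 pc3: +8 =27
r8=1000 pc1: +2 =29
r9=1001 pc2: +4 =33
r10=1010 pc2: +4 =37
r11=1011 pc3: +8 =45
r12=1100 pc2: +4 =49
r13=1101 pc3: +8 =57
r14=1110 pc3: +8 =65
r15=1111 pc4: +16 =81
r16=10000 pc1: +2 =83
r17=10001 pc2: +4 =87
r18=10010 pc2: +4 =91
r19=10011 pc3: +8 =99
r20=10100 pc2: +4 =103
r21=10101 pc3: +8 =111
r22=10110 pc3: +8 =119
r23=10111 pc4: +16 =135
r24=11000 pc2: +4 =139
r25=11001 pc3: +8 =147
r26=11010 pc3: +8 =155
r27=11011 pc4: +16 =171
r28=11100 pc3: +8 =179
r29=11101 pc4: +16 =195
r30=11110 pc4: +16 =211
r31=11111 pc5: +32 =243
r32=100000 pc1: +2 =245
r33=100001 pc2: +4 =249
r34=100010 pc2: +4 =253
r35=100011 pc3: +8 =261
r36=100100 pc2: +4 =265
r37=100101 pc3: +8 =273
r38=100110 pc3: +8 =281
r39=100111 pc4: +16 =297
r40=101000 pc2: +4 =301
r41=101001 pc3: +8 =309
r42=101010 pc3: +8 =317
r43=101011 pc4: +16 =333
r44=101100 pc3: +8 =341

Answer: 341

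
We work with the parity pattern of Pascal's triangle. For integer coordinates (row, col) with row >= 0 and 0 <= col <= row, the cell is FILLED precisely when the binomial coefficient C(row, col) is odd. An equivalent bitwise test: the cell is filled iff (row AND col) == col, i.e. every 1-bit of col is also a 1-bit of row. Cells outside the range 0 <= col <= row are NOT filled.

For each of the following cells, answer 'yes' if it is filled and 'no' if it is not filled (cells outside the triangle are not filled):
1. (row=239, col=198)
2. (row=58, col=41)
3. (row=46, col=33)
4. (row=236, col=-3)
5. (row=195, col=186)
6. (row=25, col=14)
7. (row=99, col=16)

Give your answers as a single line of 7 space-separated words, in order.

Answer: yes no no no no no no

Derivation:
(239,198): row=0b11101111, col=0b11000110, row AND col = 0b11000110 = 198; 198 == 198 -> filled
(58,41): row=0b111010, col=0b101001, row AND col = 0b101000 = 40; 40 != 41 -> empty
(46,33): row=0b101110, col=0b100001, row AND col = 0b100000 = 32; 32 != 33 -> empty
(236,-3): col outside [0, 236] -> not filled
(195,186): row=0b11000011, col=0b10111010, row AND col = 0b10000010 = 130; 130 != 186 -> empty
(25,14): row=0b11001, col=0b1110, row AND col = 0b1000 = 8; 8 != 14 -> empty
(99,16): row=0b1100011, col=0b10000, row AND col = 0b0 = 0; 0 != 16 -> empty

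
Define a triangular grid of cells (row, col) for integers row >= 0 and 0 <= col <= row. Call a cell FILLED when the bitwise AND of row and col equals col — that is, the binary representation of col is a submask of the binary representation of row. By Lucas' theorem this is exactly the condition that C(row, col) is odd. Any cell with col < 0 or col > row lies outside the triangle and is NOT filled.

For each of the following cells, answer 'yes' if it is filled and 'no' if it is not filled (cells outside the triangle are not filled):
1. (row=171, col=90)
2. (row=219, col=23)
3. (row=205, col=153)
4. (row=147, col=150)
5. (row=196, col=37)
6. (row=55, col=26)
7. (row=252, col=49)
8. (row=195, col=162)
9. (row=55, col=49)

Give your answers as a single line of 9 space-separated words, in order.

Answer: no no no no no no no no yes

Derivation:
(171,90): row=0b10101011, col=0b1011010, row AND col = 0b1010 = 10; 10 != 90 -> empty
(219,23): row=0b11011011, col=0b10111, row AND col = 0b10011 = 19; 19 != 23 -> empty
(205,153): row=0b11001101, col=0b10011001, row AND col = 0b10001001 = 137; 137 != 153 -> empty
(147,150): col outside [0, 147] -> not filled
(196,37): row=0b11000100, col=0b100101, row AND col = 0b100 = 4; 4 != 37 -> empty
(55,26): row=0b110111, col=0b11010, row AND col = 0b10010 = 18; 18 != 26 -> empty
(252,49): row=0b11111100, col=0b110001, row AND col = 0b110000 = 48; 48 != 49 -> empty
(195,162): row=0b11000011, col=0b10100010, row AND col = 0b10000010 = 130; 130 != 162 -> empty
(55,49): row=0b110111, col=0b110001, row AND col = 0b110001 = 49; 49 == 49 -> filled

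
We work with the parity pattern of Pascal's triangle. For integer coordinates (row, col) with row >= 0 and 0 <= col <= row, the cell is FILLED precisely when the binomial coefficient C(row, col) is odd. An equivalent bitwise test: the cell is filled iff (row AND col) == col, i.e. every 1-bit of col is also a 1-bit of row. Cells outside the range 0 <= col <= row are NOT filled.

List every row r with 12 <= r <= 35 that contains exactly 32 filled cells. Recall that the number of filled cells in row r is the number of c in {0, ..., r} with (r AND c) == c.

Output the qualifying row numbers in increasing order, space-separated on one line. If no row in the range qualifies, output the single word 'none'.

Row r has 2^popcount(r) filled cells, so we need popcount(r) = log2(32) = 5.
Scan r = 12..35 and keep those with exactly 5 one-bits:
r=12=1100 popcount=2 -> skip
r=13=1101 popcount=3 -> skip
r=14=1110 popcount=3 -> skip
r=15=1111 popcount=4 -> skip
r=16=10000 popcount=1 -> skip
r=17=10001 popcount=2 -> skip
r=18=10010 popcount=2 -> skip
r=19=10011 popcount=3 -> skip
r=20=10100 popcount=2 -> skip
r=21=10101 popcount=3 -> skip
r=22=10110 popcount=3 -> skip
r=23=10111 popcount=4 -> skip
r=24=11000 popcount=2 -> skip
r=25=11001 popcount=3 -> skip
r=26=11010 popcount=3 -> skip
r=27=11011 popcount=4 -> skip
r=28=11100 popcount=3 -> skip
r=29=11101 popcount=4 -> skip
r=30=11110 popcount=4 -> skip
r=31=11111 popcount=5 -> KEEP
r=32=100000 popcount=1 -> skip
r=33=100001 popcount=2 -> skip
r=34=100010 popcount=2 -> skip
r=35=100011 popcount=3 -> skip
Kept rows: 31

Answer: 31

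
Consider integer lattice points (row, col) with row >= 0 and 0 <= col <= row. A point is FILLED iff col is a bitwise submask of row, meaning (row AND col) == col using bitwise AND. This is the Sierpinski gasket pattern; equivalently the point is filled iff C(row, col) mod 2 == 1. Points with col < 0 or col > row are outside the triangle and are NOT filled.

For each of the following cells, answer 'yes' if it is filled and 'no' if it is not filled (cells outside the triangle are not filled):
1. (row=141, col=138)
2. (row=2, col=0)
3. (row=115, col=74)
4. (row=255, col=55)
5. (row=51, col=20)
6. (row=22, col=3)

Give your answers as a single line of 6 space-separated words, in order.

Answer: no yes no yes no no

Derivation:
(141,138): row=0b10001101, col=0b10001010, row AND col = 0b10001000 = 136; 136 != 138 -> empty
(2,0): row=0b10, col=0b0, row AND col = 0b0 = 0; 0 == 0 -> filled
(115,74): row=0b1110011, col=0b1001010, row AND col = 0b1000010 = 66; 66 != 74 -> empty
(255,55): row=0b11111111, col=0b110111, row AND col = 0b110111 = 55; 55 == 55 -> filled
(51,20): row=0b110011, col=0b10100, row AND col = 0b10000 = 16; 16 != 20 -> empty
(22,3): row=0b10110, col=0b11, row AND col = 0b10 = 2; 2 != 3 -> empty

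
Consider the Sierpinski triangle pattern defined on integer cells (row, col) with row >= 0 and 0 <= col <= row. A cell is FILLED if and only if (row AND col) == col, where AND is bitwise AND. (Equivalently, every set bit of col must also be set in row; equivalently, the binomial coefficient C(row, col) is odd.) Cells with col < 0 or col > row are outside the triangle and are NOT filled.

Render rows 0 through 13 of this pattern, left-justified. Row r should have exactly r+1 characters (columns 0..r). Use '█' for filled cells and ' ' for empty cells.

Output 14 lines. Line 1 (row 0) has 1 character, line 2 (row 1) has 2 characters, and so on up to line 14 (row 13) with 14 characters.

r0=0: █
r1=1: ██
r2=10: █ █
r3=11: ████
r4=100: █   █
r5=101: ██  ██
r6=110: █ █ █ █
r7=111: ████████
r8=1000: █       █
r9=1001: ██      ██
r10=1010: █ █     █ █
r11=1011: ████    ████
r12=1100: █   █   █   █
r13=1101: ██  ██  ██  ██

Answer: █
██
█ █
████
█   █
██  ██
█ █ █ █
████████
█       █
██      ██
█ █     █ █
████    ████
█   █   █   █
██  ██  ██  ██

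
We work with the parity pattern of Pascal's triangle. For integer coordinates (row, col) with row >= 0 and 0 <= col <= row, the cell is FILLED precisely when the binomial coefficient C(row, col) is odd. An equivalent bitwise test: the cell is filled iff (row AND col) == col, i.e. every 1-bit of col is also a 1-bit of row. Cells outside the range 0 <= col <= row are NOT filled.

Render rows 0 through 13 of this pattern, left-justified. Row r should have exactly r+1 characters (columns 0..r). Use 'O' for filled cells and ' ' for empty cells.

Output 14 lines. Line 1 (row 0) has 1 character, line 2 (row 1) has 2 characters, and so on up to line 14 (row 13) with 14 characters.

r0=0: O
r1=1: OO
r2=10: O O
r3=11: OOOO
r4=100: O   O
r5=101: OO  OO
r6=110: O O O O
r7=111: OOOOOOOO
r8=1000: O       O
r9=1001: OO      OO
r10=1010: O O     O O
r11=1011: OOOO    OOOO
r12=1100: O   O   O   O
r13=1101: OO  OO  OO  OO

Answer: O
OO
O O
OOOO
O   O
OO  OO
O O O O
OOOOOOOO
O       O
OO      OO
O O     O O
OOOO    OOOO
O   O   O   O
OO  OO  OO  OO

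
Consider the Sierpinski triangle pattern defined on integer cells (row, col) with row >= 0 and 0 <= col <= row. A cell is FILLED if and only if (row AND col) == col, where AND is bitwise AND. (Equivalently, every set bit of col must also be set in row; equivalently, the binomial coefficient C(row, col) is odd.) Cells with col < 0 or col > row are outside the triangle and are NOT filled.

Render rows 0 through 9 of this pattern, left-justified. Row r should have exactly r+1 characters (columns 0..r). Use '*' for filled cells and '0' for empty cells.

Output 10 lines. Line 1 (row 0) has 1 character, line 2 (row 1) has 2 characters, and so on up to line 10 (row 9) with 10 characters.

r0=0: *
r1=1: **
r2=10: *0*
r3=11: ****
r4=100: *000*
r5=101: **00**
r6=110: *0*0*0*
r7=111: ********
r8=1000: *0000000*
r9=1001: **000000**

Answer: *
**
*0*
****
*000*
**00**
*0*0*0*
********
*0000000*
**000000**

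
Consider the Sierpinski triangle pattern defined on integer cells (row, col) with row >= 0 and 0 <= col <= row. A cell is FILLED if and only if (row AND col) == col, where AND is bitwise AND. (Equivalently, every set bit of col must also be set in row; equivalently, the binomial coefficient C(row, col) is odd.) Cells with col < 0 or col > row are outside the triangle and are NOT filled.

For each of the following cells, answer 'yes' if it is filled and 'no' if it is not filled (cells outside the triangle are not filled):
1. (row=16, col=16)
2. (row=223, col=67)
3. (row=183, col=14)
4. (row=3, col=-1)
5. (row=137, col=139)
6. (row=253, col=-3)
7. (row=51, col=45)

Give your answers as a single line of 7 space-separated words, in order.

Answer: yes yes no no no no no

Derivation:
(16,16): row=0b10000, col=0b10000, row AND col = 0b10000 = 16; 16 == 16 -> filled
(223,67): row=0b11011111, col=0b1000011, row AND col = 0b1000011 = 67; 67 == 67 -> filled
(183,14): row=0b10110111, col=0b1110, row AND col = 0b110 = 6; 6 != 14 -> empty
(3,-1): col outside [0, 3] -> not filled
(137,139): col outside [0, 137] -> not filled
(253,-3): col outside [0, 253] -> not filled
(51,45): row=0b110011, col=0b101101, row AND col = 0b100001 = 33; 33 != 45 -> empty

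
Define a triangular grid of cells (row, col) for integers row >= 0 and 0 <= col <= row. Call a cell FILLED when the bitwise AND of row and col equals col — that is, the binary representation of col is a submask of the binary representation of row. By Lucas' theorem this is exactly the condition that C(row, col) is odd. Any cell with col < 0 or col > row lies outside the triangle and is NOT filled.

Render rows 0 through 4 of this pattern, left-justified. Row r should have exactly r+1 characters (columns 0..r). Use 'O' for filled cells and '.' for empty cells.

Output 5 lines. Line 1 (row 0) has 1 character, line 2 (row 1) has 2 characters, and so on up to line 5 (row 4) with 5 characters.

Answer: O
OO
O.O
OOOO
O...O

Derivation:
r0=0: O
r1=1: OO
r2=10: O.O
r3=11: OOOO
r4=100: O...O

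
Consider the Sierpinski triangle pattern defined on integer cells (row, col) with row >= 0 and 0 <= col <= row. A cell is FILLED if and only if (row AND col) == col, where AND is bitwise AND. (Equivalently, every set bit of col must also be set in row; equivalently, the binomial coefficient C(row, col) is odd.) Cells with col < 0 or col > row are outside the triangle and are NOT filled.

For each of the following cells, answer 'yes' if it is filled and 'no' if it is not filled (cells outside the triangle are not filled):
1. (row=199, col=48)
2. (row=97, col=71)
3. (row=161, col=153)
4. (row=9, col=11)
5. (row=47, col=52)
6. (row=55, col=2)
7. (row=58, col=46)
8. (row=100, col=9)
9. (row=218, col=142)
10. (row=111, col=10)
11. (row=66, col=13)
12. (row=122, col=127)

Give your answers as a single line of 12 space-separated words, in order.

Answer: no no no no no yes no no no yes no no

Derivation:
(199,48): row=0b11000111, col=0b110000, row AND col = 0b0 = 0; 0 != 48 -> empty
(97,71): row=0b1100001, col=0b1000111, row AND col = 0b1000001 = 65; 65 != 71 -> empty
(161,153): row=0b10100001, col=0b10011001, row AND col = 0b10000001 = 129; 129 != 153 -> empty
(9,11): col outside [0, 9] -> not filled
(47,52): col outside [0, 47] -> not filled
(55,2): row=0b110111, col=0b10, row AND col = 0b10 = 2; 2 == 2 -> filled
(58,46): row=0b111010, col=0b101110, row AND col = 0b101010 = 42; 42 != 46 -> empty
(100,9): row=0b1100100, col=0b1001, row AND col = 0b0 = 0; 0 != 9 -> empty
(218,142): row=0b11011010, col=0b10001110, row AND col = 0b10001010 = 138; 138 != 142 -> empty
(111,10): row=0b1101111, col=0b1010, row AND col = 0b1010 = 10; 10 == 10 -> filled
(66,13): row=0b1000010, col=0b1101, row AND col = 0b0 = 0; 0 != 13 -> empty
(122,127): col outside [0, 122] -> not filled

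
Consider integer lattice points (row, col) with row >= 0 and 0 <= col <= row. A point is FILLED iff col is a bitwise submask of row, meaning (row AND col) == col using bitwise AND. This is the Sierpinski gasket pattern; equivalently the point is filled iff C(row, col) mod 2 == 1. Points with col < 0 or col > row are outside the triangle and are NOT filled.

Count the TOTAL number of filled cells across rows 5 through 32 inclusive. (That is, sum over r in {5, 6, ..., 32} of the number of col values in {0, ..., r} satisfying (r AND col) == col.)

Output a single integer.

r5=101 pc2: +4 =4
r6=110 pc2: +4 =8
r7=111 pc3: +8 =16
r8=1000 pc1: +2 =18
r9=1001 pc2: +4 =22
r10=1010 pc2: +4 =26
r11=1011 pc3: +8 =34
r12=1100 pc2: +4 =38
r13=1101 pc3: +8 =46
r14=1110 pc3: +8 =54
r15=1111 pc4: +16 =70
r16=10000 pc1: +2 =72
r17=10001 pc2: +4 =76
r18=10010 pc2: +4 =80
r19=10011 pc3: +8 =88
r20=10100 pc2: +4 =92
r21=10101 pc3: +8 =100
r22=10110 pc3: +8 =108
r23=10111 pc4: +16 =124
r24=11000 pc2: +4 =128
r25=11001 pc3: +8 =136
r26=11010 pc3: +8 =144
r27=11011 pc4: +16 =160
r28=11100 pc3: +8 =168
r29=11101 pc4: +16 =184
r30=11110 pc4: +16 =200
r31=11111 pc5: +32 =232
r32=100000 pc1: +2 =234

Answer: 234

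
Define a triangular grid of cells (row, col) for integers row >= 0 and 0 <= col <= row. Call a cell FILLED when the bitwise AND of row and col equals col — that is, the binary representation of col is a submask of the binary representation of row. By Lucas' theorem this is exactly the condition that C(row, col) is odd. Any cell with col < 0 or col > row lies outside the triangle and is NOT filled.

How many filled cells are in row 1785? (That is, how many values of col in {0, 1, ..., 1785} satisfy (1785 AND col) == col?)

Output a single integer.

1785 in binary = 11011111001
popcount(1785) = number of 1-bits in 11011111001 = 8
A col c satisfies (1785 AND c) == c iff every set bit of c is also set in 1785; each of the 8 set bits of 1785 can independently be on or off in c.
count = 2^8 = 256

Answer: 256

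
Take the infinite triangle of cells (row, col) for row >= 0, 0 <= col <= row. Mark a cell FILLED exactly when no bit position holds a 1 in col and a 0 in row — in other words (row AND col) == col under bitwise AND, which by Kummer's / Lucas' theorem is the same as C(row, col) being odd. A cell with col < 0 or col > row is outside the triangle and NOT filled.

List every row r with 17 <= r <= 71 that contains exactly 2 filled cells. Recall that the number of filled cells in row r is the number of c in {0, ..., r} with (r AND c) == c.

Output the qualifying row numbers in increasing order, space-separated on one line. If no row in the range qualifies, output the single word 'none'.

Answer: 32 64

Derivation:
Row r has 2^popcount(r) filled cells, so we need popcount(r) = log2(2) = 1.
Scan r = 17..71 and keep those with exactly 1 one-bits:
r=17=10001 popcount=2 -> skip
r=18=10010 popcount=2 -> skip
r=19=10011 popcount=3 -> skip
r=20=10100 popcount=2 -> skip
r=21=10101 popcount=3 -> skip
r=22=10110 popcount=3 -> skip
r=23=10111 popcount=4 -> skip
r=24=11000 popcount=2 -> skip
r=25=11001 popcount=3 -> skip
r=26=11010 popcount=3 -> skip
r=27=11011 popcount=4 -> skip
r=28=11100 popcount=3 -> skip
r=29=11101 popcount=4 -> skip
r=30=11110 popcount=4 -> skip
r=31=11111 popcount=5 -> skip
r=32=100000 popcount=1 -> KEEP
r=33=100001 popcount=2 -> skip
r=34=100010 popcount=2 -> skip
r=35=100011 popcount=3 -> skip
r=36=100100 popcount=2 -> skip
r=37=100101 popcount=3 -> skip
r=38=100110 popcount=3 -> skip
r=39=100111 popcount=4 -> skip
r=40=101000 popcount=2 -> skip
r=41=101001 popcount=3 -> skip
r=42=101010 popcount=3 -> skip
r=43=101011 popcount=4 -> skip
r=44=101100 popcount=3 -> skip
r=45=101101 popcount=4 -> skip
r=46=101110 popcount=4 -> skip
r=47=101111 popcount=5 -> skip
r=48=110000 popcount=2 -> skip
r=49=110001 popcount=3 -> skip
r=50=110010 popcount=3 -> skip
r=51=110011 popcount=4 -> skip
r=52=110100 popcount=3 -> skip
r=53=110101 popcount=4 -> skip
r=54=110110 popcount=4 -> skip
r=55=110111 popcount=5 -> skip
r=56=111000 popcount=3 -> skip
r=57=111001 popcount=4 -> skip
r=58=111010 popcount=4 -> skip
r=59=111011 popcount=5 -> skip
r=60=111100 popcount=4 -> skip
r=61=111101 popcount=5 -> skip
r=62=111110 popcount=5 -> skip
r=63=111111 popcount=6 -> skip
r=64=1000000 popcount=1 -> KEEP
r=65=1000001 popcount=2 -> skip
r=66=1000010 popcount=2 -> skip
r=67=1000011 popcount=3 -> skip
r=68=1000100 popcount=2 -> skip
r=69=1000101 popcount=3 -> skip
r=70=1000110 popcount=3 -> skip
r=71=1000111 popcount=4 -> skip
Kept rows: 32 64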